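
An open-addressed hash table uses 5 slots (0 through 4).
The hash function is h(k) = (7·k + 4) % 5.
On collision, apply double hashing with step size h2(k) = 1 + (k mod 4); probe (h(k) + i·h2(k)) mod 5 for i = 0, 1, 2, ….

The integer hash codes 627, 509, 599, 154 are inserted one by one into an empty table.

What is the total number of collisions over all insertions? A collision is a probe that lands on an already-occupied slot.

2

627 hashes to 3; slot 3 is free → place at 3.
509 hashes to 2; slot 2 is free → place at 2.
599 hashes to 2, h2=4; 2 taken → place at 1.
154 hashes to 2, h2=3; 2 taken → place at 0.
Table: [154, 599, 509, 627, ∅]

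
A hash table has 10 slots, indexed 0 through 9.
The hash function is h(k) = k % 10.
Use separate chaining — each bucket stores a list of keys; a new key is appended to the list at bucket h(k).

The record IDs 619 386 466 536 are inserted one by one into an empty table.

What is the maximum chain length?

Insert 619: h=9, bucket 9 empty -> new chain.
Insert 386: h=6, bucket 6 empty -> new chain.
Insert 466: h=6, bucket 6 nonempty -> append to chain.
Insert 536: h=6, bucket 6 nonempty -> append to chain.
Final buckets:
0: -
1: -
2: -
3: -
4: -
5: -
6: 386 -> 466 -> 536
7: -
8: -
9: 619

3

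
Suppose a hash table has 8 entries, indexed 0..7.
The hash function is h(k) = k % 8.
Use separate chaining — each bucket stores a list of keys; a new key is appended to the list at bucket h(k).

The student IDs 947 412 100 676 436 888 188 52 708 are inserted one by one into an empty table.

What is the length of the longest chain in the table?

7

947 → bucket 3
412 → bucket 4
100 → bucket 4 (collision)
676 → bucket 4 (collision)
436 → bucket 4 (collision)
888 → bucket 0
188 → bucket 4 (collision)
52 → bucket 4 (collision)
708 → bucket 4 (collision)
Final buckets:
0: 888
1: _
2: _
3: 947
4: 412 -> 100 -> 676 -> 436 -> 188 -> 52 -> 708
5: _
6: _
7: _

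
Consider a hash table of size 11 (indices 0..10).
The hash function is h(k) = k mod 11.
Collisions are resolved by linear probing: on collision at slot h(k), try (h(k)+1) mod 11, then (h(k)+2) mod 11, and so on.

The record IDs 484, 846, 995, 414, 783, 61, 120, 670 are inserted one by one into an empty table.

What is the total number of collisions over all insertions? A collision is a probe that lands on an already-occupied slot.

6

Insert 484: h=0, slot 0 empty => index 0.
Insert 846: h=10, slot 10 empty => index 10.
Insert 995: h=5, slot 5 empty => index 5.
Insert 414: h=7, slot 7 empty => index 7.
Insert 783: h=2, slot 2 empty => index 2.
Insert 61: h=6, slot 6 empty => index 6.
Insert 120: h=10, slots 10,0 occupied => index 1.
Insert 670: h=10, slots 10,0,1,2 occupied => index 3.
Table: [484, 120, 783, 670, ., 995, 61, 414, ., ., 846]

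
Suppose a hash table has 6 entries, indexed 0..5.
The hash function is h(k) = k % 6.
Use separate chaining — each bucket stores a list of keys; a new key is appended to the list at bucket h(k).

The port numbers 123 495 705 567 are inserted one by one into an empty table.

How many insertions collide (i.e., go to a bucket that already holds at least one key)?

3

Insert 123: h=3, bucket 3 empty -> new chain.
Insert 495: h=3, bucket 3 nonempty -> append to chain.
Insert 705: h=3, bucket 3 nonempty -> append to chain.
Insert 567: h=3, bucket 3 nonempty -> append to chain.
Final buckets:
0: ∅
1: ∅
2: ∅
3: 123 -> 495 -> 705 -> 567
4: ∅
5: ∅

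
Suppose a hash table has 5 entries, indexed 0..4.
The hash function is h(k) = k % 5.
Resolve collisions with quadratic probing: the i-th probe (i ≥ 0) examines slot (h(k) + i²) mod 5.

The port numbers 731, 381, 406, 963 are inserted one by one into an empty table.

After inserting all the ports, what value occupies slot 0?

Insert 731: h=1, slot 1 empty -> index 1.
Insert 381: h=1, slot 1 occupied -> index 2.
Insert 406: h=1, slots 1,2 occupied -> index 0.
Insert 963: h=3, slot 3 empty -> index 3.
Table: [406, 731, 381, 963, —]

406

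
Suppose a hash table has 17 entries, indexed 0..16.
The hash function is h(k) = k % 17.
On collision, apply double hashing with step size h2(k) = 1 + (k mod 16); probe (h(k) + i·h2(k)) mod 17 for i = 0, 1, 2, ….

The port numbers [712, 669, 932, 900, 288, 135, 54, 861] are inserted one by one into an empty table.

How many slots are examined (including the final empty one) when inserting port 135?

712 hashes to 15; slot 15 is free → place at 15.
669 hashes to 6; slot 6 is free → place at 6.
932 hashes to 14; slot 14 is free → place at 14.
900 hashes to 16; slot 16 is free → place at 16.
288 hashes to 16, h2=1; 16 taken → place at 0.
135 hashes to 16, h2=8; 16 taken → place at 7.
54 hashes to 3; slot 3 is free → place at 3.
861 hashes to 11; slot 11 is free → place at 11.
Table: [288, _, _, 54, _, _, 669, 135, _, _, _, 861, _, _, 932, 712, 900]

2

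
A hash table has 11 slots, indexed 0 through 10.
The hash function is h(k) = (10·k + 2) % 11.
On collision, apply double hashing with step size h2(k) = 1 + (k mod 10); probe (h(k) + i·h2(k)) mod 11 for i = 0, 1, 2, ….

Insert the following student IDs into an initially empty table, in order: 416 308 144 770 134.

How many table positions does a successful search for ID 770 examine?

416: h=4 → slot 4
308: h=2 → slot 2
144: h=1 → slot 1
770: h=2, h2=1, probe 2,3 → slot 3
134: h=0 → slot 0
Table: [134, 144, 308, 770, 416, ∅, ∅, ∅, ∅, ∅, ∅]
Lookup 770: h=2, h2=1, probe 2,3 → found at 3.

2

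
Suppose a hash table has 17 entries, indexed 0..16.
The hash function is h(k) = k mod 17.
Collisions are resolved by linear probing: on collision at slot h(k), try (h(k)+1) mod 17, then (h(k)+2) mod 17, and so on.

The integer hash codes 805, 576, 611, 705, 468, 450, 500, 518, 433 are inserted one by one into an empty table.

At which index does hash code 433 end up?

805 hashes to 6; slot 6 is free => place at 6.
576 hashes to 15; slot 15 is free => place at 15.
611 hashes to 16; slot 16 is free => place at 16.
705 hashes to 8; slot 8 is free => place at 8.
468 hashes to 9; slot 9 is free => place at 9.
450 hashes to 8; 8,9 taken => place at 10.
500 hashes to 7; slot 7 is free => place at 7.
518 hashes to 8; 8,9,10 taken => place at 11.
433 hashes to 8; 8,9,10,11 taken => place at 12.
Table: [., ., ., ., ., ., 805, 500, 705, 468, 450, 518, 433, ., ., 576, 611]

12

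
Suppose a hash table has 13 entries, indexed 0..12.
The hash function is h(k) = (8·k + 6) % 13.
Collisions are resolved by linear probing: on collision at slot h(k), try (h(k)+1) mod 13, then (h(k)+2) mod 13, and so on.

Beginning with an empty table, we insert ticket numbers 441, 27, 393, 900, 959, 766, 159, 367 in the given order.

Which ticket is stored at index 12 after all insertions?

766

441 hashes to 11; slot 11 is free → place at 11.
27 hashes to 1; slot 1 is free → place at 1.
393 hashes to 4; slot 4 is free → place at 4.
900 hashes to 4; 4 taken → place at 5.
959 hashes to 8; slot 8 is free → place at 8.
766 hashes to 11; 11 taken → place at 12.
159 hashes to 4; 4,5 taken → place at 6.
367 hashes to 4; 4,5,6 taken → place at 7.
Table: [∅, 27, ∅, ∅, 393, 900, 159, 367, 959, ∅, ∅, 441, 766]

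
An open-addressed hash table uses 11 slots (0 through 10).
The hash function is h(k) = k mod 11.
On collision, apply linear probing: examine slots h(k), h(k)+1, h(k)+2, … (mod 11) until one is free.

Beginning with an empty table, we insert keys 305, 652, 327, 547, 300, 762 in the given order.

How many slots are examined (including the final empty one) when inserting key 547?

305: h=8 -> slot 8
652: h=3 -> slot 3
327: h=8, probe 8,9 -> slot 9
547: h=8, probe 8,9,10 -> slot 10
300: h=3, probe 3,4 -> slot 4
762: h=3, probe 3,4,5 -> slot 5
Table: [., ., ., 652, 300, 762, ., ., 305, 327, 547]

3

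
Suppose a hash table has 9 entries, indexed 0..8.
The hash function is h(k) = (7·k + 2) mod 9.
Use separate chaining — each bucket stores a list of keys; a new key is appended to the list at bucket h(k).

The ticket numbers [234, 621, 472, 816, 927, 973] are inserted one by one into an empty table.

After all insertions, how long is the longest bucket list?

3

Insert 234: h=2, bucket 2 empty → new chain.
Insert 621: h=2, bucket 2 nonempty → append to chain.
Insert 472: h=3, bucket 3 empty → new chain.
Insert 816: h=8, bucket 8 empty → new chain.
Insert 927: h=2, bucket 2 nonempty → append to chain.
Insert 973: h=0, bucket 0 empty → new chain.
Final buckets:
0: 973
1: .
2: 234 -> 621 -> 927
3: 472
4: .
5: .
6: .
7: .
8: 816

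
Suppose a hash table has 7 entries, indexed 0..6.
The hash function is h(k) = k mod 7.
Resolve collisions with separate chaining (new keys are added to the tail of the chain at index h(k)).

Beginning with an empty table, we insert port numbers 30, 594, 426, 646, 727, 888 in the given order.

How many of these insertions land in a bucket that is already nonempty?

30 -> bucket 2
594 -> bucket 6
426 -> bucket 6 (collision)
646 -> bucket 2 (collision)
727 -> bucket 6 (collision)
888 -> bucket 6 (collision)
Final buckets:
0: .
1: .
2: 30 -> 646
3: .
4: .
5: .
6: 594 -> 426 -> 727 -> 888

4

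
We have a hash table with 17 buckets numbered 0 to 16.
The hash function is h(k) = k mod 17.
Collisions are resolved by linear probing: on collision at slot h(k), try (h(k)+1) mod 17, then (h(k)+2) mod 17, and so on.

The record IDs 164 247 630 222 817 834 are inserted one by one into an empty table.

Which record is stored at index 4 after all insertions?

164 hashes to 11; slot 11 is free => place at 11.
247 hashes to 9; slot 9 is free => place at 9.
630 hashes to 1; slot 1 is free => place at 1.
222 hashes to 1; 1 taken => place at 2.
817 hashes to 1; 1,2 taken => place at 3.
834 hashes to 1; 1,2,3 taken => place at 4.
Table: [_, 630, 222, 817, 834, _, _, _, _, 247, _, 164, _, _, _, _, _]

834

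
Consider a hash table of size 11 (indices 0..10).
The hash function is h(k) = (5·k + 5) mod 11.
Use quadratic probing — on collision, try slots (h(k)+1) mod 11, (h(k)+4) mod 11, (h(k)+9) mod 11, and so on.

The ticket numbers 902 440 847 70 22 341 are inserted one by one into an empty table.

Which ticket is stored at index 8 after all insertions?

902 hashes to 5; slot 5 is free -> place at 5.
440 hashes to 5; 5 taken -> place at 6.
847 hashes to 5; 5,6 taken -> place at 9.
70 hashes to 3; slot 3 is free -> place at 3.
22 hashes to 5; 5,6,9,3 taken -> place at 10.
341 hashes to 5; 5,6,9,3,10 taken -> place at 8.
Table: [., ., ., 70, ., 902, 440, ., 341, 847, 22]

341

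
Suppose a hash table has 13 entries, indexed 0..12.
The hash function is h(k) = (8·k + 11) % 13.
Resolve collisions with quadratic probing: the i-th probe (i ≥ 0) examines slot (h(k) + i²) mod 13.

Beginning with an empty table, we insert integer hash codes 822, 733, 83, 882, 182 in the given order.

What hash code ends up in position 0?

83

822: h=9 → slot 9
733: h=12 → slot 12
83: h=12, probe 12,0 → slot 0
882: h=8 → slot 8
182: h=11 → slot 11
Table: [83, —, —, —, —, —, —, —, 882, 822, —, 182, 733]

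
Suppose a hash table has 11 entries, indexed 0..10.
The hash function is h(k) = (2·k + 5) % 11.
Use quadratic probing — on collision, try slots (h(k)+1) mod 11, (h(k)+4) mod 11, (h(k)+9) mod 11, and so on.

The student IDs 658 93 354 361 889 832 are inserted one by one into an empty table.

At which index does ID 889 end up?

658: h=1 => slot 1
93: h=4 => slot 4
354: h=9 => slot 9
361: h=1, probe 1,2 => slot 2
889: h=1, probe 1,2,5 => slot 5
832: h=8 => slot 8
Table: [—, 658, 361, —, 93, 889, —, —, 832, 354, —]

5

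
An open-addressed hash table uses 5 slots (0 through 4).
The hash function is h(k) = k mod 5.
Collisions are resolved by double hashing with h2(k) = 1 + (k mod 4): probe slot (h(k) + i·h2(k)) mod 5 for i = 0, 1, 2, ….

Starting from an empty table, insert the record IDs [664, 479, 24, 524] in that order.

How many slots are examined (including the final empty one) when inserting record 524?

3

664: h=4 → slot 4
479: h=4, h2=4, probe 4,3 → slot 3
24: h=4, h2=1, probe 4,0 → slot 0
524: h=4, h2=1, probe 4,0,1 → slot 1
Table: [24, 524, ∅, 479, 664]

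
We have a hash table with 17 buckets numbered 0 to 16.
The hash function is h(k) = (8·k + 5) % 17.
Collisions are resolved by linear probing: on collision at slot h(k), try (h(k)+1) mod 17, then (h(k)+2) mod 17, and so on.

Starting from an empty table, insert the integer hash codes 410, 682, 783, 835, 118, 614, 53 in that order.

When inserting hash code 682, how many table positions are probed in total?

410: h=4 -> slot 4
682: h=4, probe 4,5 -> slot 5
783: h=13 -> slot 13
835: h=4, probe 4,5,6 -> slot 6
118: h=14 -> slot 14
614: h=4, probe 4,5,6,7 -> slot 7
53: h=4, probe 4,5,6,7,8 -> slot 8
Table: [∅, ∅, ∅, ∅, 410, 682, 835, 614, 53, ∅, ∅, ∅, ∅, 783, 118, ∅, ∅]

2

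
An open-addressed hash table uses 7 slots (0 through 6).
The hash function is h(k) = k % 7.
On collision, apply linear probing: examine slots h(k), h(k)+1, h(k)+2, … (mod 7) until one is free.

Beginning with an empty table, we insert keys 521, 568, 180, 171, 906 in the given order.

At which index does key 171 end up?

4

521 hashes to 3; slot 3 is free → place at 3.
568 hashes to 1; slot 1 is free → place at 1.
180 hashes to 5; slot 5 is free → place at 5.
171 hashes to 3; 3 taken → place at 4.
906 hashes to 3; 3,4,5 taken → place at 6.
Table: [—, 568, —, 521, 171, 180, 906]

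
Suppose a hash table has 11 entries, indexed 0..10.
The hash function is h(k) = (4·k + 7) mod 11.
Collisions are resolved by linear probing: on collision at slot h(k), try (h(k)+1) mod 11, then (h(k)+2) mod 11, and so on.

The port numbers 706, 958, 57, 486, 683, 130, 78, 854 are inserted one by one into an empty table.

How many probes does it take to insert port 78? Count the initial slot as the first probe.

3

706: h=4 => slot 4
958: h=0 => slot 0
57: h=4, probe 4,5 => slot 5
486: h=4, probe 4,5,6 => slot 6
683: h=0, probe 0,1 => slot 1
130: h=10 => slot 10
78: h=0, probe 0,1,2 => slot 2
854: h=2, probe 2,3 => slot 3
Table: [958, 683, 78, 854, 706, 57, 486, -, -, -, 130]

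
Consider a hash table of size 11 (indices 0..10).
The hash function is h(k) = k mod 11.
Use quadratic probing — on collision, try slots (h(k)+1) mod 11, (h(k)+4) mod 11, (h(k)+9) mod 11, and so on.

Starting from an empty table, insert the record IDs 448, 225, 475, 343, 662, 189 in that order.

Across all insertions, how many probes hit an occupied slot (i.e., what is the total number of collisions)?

6

448: h=8 → slot 8
225: h=5 → slot 5
475: h=2 → slot 2
343: h=2, probe 2,3 → slot 3
662: h=2, probe 2,3,6 → slot 6
189: h=2, probe 2,3,6,0 → slot 0
Table: [189, -, 475, 343, -, 225, 662, -, 448, -, -]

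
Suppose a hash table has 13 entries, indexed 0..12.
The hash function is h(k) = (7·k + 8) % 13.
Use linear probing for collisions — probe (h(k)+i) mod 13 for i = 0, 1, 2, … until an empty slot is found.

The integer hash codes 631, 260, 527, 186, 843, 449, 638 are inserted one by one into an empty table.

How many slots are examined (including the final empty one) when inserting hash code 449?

5

631: h=5 → slot 5
260: h=8 → slot 8
527: h=5, probe 5,6 → slot 6
186: h=10 → slot 10
843: h=7 → slot 7
449: h=5, probe 5,6,7,8,9 → slot 9
638: h=2 → slot 2
Table: [∅, ∅, 638, ∅, ∅, 631, 527, 843, 260, 449, 186, ∅, ∅]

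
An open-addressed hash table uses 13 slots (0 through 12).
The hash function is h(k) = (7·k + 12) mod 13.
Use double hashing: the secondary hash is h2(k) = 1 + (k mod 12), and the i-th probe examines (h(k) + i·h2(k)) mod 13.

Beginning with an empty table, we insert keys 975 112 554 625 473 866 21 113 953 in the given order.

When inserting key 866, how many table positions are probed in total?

Insert 975: h=12, slot 12 empty -> index 12.
Insert 112: h=3, slot 3 empty -> index 3.
Insert 554: h=3, h2=3, slot 3 occupied -> index 6.
Insert 625: h=6, h2=2, slot 6 occupied -> index 8.
Insert 473: h=8, h2=6, slot 8 occupied -> index 1.
Insert 866: h=3, h2=3, slots 3,6 occupied -> index 9.
Insert 21: h=3, h2=10, slot 3 occupied -> index 0.
Insert 113: h=10, slot 10 empty -> index 10.
Insert 953: h=1, h2=6, slot 1 occupied -> index 7.
Table: [21, 473, ∅, 112, ∅, ∅, 554, 953, 625, 866, 113, ∅, 975]

3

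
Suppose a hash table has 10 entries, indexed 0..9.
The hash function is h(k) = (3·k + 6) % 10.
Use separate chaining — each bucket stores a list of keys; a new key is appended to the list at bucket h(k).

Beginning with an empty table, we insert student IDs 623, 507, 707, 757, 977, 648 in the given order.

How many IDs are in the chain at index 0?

1

623 -> bucket 5
507 -> bucket 7
707 -> bucket 7 (collision)
757 -> bucket 7 (collision)
977 -> bucket 7 (collision)
648 -> bucket 0
Final buckets:
0: 648
1: .
2: .
3: .
4: .
5: 623
6: .
7: 507 -> 707 -> 757 -> 977
8: .
9: .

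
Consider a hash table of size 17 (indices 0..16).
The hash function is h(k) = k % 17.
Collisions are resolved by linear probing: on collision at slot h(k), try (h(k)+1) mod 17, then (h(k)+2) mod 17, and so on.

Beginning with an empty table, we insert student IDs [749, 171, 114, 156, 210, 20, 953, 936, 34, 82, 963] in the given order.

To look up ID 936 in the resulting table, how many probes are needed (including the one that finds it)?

7

Insert 749: h=1, slot 1 empty => index 1.
Insert 171: h=1, slot 1 occupied => index 2.
Insert 114: h=12, slot 12 empty => index 12.
Insert 156: h=3, slot 3 empty => index 3.
Insert 210: h=6, slot 6 empty => index 6.
Insert 20: h=3, slot 3 occupied => index 4.
Insert 953: h=1, slots 1,2,3,4 occupied => index 5.
Insert 936: h=1, slots 1,2,3,4,5,6 occupied => index 7.
Insert 34: h=0, slot 0 empty => index 0.
Insert 82: h=14, slot 14 empty => index 14.
Insert 963: h=11, slot 11 empty => index 11.
Table: [34, 749, 171, 156, 20, 953, 210, 936, _, _, _, 963, 114, _, 82, _, _]
Lookup 936: h=1, probe 1,2,3,4,5,6,7 → found at 7.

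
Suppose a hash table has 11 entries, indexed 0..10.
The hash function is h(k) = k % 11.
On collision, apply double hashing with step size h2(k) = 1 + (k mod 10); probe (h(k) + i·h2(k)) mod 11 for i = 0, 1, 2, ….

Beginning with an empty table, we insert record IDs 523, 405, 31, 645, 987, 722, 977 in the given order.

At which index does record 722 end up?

Insert 523: h=6, slot 6 empty → index 6.
Insert 405: h=9, slot 9 empty → index 9.
Insert 31: h=9, h2=2, slot 9 occupied → index 0.
Insert 645: h=7, slot 7 empty → index 7.
Insert 987: h=8, slot 8 empty → index 8.
Insert 722: h=7, h2=3, slot 7 occupied → index 10.
Insert 977: h=9, h2=8, slots 9,6 occupied → index 3.
Table: [31, ∅, ∅, 977, ∅, ∅, 523, 645, 987, 405, 722]

10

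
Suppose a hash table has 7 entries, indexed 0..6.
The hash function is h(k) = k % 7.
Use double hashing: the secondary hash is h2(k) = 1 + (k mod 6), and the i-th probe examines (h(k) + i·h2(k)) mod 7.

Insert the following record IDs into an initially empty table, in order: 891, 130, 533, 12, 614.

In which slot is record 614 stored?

0

Insert 891: h=2, slot 2 empty -> index 2.
Insert 130: h=4, slot 4 empty -> index 4.
Insert 533: h=1, slot 1 empty -> index 1.
Insert 12: h=5, slot 5 empty -> index 5.
Insert 614: h=5, h2=3, slots 5,1,4 occupied -> index 0.
Table: [614, 533, 891, ∅, 130, 12, ∅]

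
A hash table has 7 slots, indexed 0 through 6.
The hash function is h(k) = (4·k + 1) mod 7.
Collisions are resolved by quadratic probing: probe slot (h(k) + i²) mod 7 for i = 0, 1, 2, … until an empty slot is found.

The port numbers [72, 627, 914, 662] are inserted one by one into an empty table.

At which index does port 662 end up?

0

72 hashes to 2; slot 2 is free => place at 2.
627 hashes to 3; slot 3 is free => place at 3.
914 hashes to 3; 3 taken => place at 4.
662 hashes to 3; 3,4 taken => place at 0.
Table: [662, —, 72, 627, 914, —, —]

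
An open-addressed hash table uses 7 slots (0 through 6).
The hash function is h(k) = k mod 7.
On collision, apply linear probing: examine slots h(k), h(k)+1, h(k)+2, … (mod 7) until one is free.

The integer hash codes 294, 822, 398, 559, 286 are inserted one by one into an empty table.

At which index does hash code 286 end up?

294 hashes to 0; slot 0 is free => place at 0.
822 hashes to 3; slot 3 is free => place at 3.
398 hashes to 6; slot 6 is free => place at 6.
559 hashes to 6; 6,0 taken => place at 1.
286 hashes to 6; 6,0,1 taken => place at 2.
Table: [294, 559, 286, 822, —, —, 398]

2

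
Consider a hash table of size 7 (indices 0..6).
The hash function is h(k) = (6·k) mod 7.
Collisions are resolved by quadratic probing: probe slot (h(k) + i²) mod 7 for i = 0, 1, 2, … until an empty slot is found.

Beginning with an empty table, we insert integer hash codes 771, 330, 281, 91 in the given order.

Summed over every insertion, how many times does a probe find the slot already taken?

Insert 771: h=6, slot 6 empty -> index 6.
Insert 330: h=6, slot 6 occupied -> index 0.
Insert 281: h=6, slots 6,0 occupied -> index 3.
Insert 91: h=0, slot 0 occupied -> index 1.
Table: [330, 91, ∅, 281, ∅, ∅, 771]

4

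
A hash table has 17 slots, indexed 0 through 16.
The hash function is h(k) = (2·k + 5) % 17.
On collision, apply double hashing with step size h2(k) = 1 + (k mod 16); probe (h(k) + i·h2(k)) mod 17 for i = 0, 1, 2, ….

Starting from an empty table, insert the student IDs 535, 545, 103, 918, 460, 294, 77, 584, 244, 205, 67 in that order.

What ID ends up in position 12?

Insert 535: h=4, slot 4 empty -> index 4.
Insert 545: h=7, slot 7 empty -> index 7.
Insert 103: h=7, h2=8, slot 7 occupied -> index 15.
Insert 918: h=5, slot 5 empty -> index 5.
Insert 460: h=7, h2=13, slot 7 occupied -> index 3.
Insert 294: h=15, h2=7, slots 15,5 occupied -> index 12.
Insert 77: h=6, slot 6 empty -> index 6.
Insert 584: h=0, slot 0 empty -> index 0.
Insert 244: h=0, h2=5, slots 0,5 occupied -> index 10.
Insert 205: h=7, h2=14, slots 7,4 occupied -> index 1.
Insert 67: h=3, h2=4, slots 3,7 occupied -> index 11.
Table: [584, 205, _, 460, 535, 918, 77, 545, _, _, 244, 67, 294, _, _, 103, _]

294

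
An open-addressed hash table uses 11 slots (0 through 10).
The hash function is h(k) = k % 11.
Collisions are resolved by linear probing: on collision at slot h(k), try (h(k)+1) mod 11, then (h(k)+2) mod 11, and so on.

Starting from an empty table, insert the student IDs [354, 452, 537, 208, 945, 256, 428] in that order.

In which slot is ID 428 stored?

4

354 hashes to 2; slot 2 is free -> place at 2.
452 hashes to 1; slot 1 is free -> place at 1.
537 hashes to 9; slot 9 is free -> place at 9.
208 hashes to 10; slot 10 is free -> place at 10.
945 hashes to 10; 10 taken -> place at 0.
256 hashes to 3; slot 3 is free -> place at 3.
428 hashes to 10; 10,0,1,2,3 taken -> place at 4.
Table: [945, 452, 354, 256, 428, ., ., ., ., 537, 208]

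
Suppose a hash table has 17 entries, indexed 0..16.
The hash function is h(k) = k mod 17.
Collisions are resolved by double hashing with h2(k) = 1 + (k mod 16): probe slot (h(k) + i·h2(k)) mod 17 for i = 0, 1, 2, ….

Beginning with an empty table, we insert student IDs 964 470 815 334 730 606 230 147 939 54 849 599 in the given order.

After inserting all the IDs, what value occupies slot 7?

Insert 964: h=12, slot 12 empty => index 12.
Insert 470: h=11, slot 11 empty => index 11.
Insert 815: h=16, slot 16 empty => index 16.
Insert 334: h=11, h2=15, slot 11 occupied => index 9.
Insert 730: h=16, h2=11, slot 16 occupied => index 10.
Insert 606: h=11, h2=15, slots 11,9 occupied => index 7.
Insert 230: h=9, h2=7, slots 9,16 occupied => index 6.
Insert 147: h=11, h2=4, slot 11 occupied => index 15.
Insert 939: h=4, slot 4 empty => index 4.
Insert 54: h=3, slot 3 empty => index 3.
Insert 849: h=16, h2=2, slot 16 occupied => index 1.
Insert 599: h=4, h2=8, slots 4,12,3,11 occupied => index 2.
Table: [—, 849, 599, 54, 939, —, 230, 606, —, 334, 730, 470, 964, —, —, 147, 815]

606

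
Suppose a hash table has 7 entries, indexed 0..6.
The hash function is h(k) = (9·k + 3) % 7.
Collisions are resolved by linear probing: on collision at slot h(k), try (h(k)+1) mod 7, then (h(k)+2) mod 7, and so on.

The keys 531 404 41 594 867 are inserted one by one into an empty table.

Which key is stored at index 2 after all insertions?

Insert 531: h=1, slot 1 empty → index 1.
Insert 404: h=6, slot 6 empty → index 6.
Insert 41: h=1, slot 1 occupied → index 2.
Insert 594: h=1, slots 1,2 occupied → index 3.
Insert 867: h=1, slots 1,2,3 occupied → index 4.
Table: [∅, 531, 41, 594, 867, ∅, 404]

41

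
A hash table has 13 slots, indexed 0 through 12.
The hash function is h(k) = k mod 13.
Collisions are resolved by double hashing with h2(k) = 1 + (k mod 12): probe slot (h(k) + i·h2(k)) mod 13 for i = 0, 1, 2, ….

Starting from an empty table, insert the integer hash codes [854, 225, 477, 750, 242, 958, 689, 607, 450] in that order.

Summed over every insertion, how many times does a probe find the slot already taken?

Insert 854: h=9, slot 9 empty => index 9.
Insert 225: h=4, slot 4 empty => index 4.
Insert 477: h=9, h2=10, slot 9 occupied => index 6.
Insert 750: h=9, h2=7, slot 9 occupied => index 3.
Insert 242: h=8, slot 8 empty => index 8.
Insert 958: h=9, h2=11, slot 9 occupied => index 7.
Insert 689: h=0, slot 0 empty => index 0.
Insert 607: h=9, h2=8, slots 9,4 occupied => index 12.
Insert 450: h=8, h2=7, slot 8 occupied => index 2.
Table: [689, —, 450, 750, 225, —, 477, 958, 242, 854, —, —, 607]

6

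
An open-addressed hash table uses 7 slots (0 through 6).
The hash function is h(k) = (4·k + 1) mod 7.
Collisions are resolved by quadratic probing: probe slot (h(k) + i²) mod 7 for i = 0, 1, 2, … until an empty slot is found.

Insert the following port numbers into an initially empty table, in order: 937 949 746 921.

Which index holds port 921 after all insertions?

937: h=4 => slot 4
949: h=3 => slot 3
746: h=3, probe 3,4,0 => slot 0
921: h=3, probe 3,4,0,5 => slot 5
Table: [746, -, -, 949, 937, 921, -]

5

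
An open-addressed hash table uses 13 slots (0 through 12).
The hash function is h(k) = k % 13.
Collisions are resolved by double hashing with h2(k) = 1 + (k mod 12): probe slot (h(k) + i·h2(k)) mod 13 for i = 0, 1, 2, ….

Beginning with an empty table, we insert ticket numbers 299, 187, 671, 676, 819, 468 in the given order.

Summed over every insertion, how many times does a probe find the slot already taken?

4

Insert 299: h=0, slot 0 empty => index 0.
Insert 187: h=5, slot 5 empty => index 5.
Insert 671: h=8, slot 8 empty => index 8.
Insert 676: h=0, h2=5, slots 0,5 occupied => index 10.
Insert 819: h=0, h2=4, slot 0 occupied => index 4.
Insert 468: h=0, h2=1, slot 0 occupied => index 1.
Table: [299, 468, ∅, ∅, 819, 187, ∅, ∅, 671, ∅, 676, ∅, ∅]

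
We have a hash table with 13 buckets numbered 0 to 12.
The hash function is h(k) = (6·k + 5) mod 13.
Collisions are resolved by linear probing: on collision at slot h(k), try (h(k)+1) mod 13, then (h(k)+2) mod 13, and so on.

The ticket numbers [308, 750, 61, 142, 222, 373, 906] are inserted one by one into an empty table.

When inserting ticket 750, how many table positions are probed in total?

2

308: h=7 => slot 7
750: h=7, probe 7,8 => slot 8
61: h=7, probe 7,8,9 => slot 9
142: h=12 => slot 12
222: h=11 => slot 11
373: h=7, probe 7,8,9,10 => slot 10
906: h=7, probe 7,8,9,10,11,12,0 => slot 0
Table: [906, ., ., ., ., ., ., 308, 750, 61, 373, 222, 142]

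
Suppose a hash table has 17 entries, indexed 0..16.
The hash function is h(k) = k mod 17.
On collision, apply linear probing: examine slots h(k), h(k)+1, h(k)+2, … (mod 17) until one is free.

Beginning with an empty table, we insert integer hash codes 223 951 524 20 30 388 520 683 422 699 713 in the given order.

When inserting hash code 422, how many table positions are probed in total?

223: h=2 => slot 2
951: h=16 => slot 16
524: h=14 => slot 14
20: h=3 => slot 3
30: h=13 => slot 13
388: h=14, probe 14,15 => slot 15
520: h=10 => slot 10
683: h=3, probe 3,4 => slot 4
422: h=14, probe 14,15,16,0 => slot 0
699: h=2, probe 2,3,4,5 => slot 5
713: h=16, probe 16,0,1 => slot 1
Table: [422, 713, 223, 20, 683, 699, -, -, -, -, 520, -, -, 30, 524, 388, 951]

4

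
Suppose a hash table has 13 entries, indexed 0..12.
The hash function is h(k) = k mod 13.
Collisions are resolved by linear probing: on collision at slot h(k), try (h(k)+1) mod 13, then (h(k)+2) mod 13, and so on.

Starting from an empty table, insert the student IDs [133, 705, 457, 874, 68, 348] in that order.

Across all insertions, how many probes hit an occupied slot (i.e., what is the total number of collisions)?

6

133 hashes to 3; slot 3 is free -> place at 3.
705 hashes to 3; 3 taken -> place at 4.
457 hashes to 2; slot 2 is free -> place at 2.
874 hashes to 3; 3,4 taken -> place at 5.
68 hashes to 3; 3,4,5 taken -> place at 6.
348 hashes to 10; slot 10 is free -> place at 10.
Table: [_, _, 457, 133, 705, 874, 68, _, _, _, 348, _, _]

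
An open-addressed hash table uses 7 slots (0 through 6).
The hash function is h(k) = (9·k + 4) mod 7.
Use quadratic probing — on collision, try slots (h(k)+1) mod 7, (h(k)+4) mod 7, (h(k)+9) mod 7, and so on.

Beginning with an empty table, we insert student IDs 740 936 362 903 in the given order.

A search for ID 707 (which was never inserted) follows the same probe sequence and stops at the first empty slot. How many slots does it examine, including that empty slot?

Insert 740: h=0, slot 0 empty → index 0.
Insert 936: h=0, slot 0 occupied → index 1.
Insert 362: h=0, slots 0,1 occupied → index 4.
Insert 903: h=4, slot 4 occupied → index 5.
Table: [740, 936, —, —, 362, 903, —]
Lookup 707: h=4, probe 4,5,1,6 → slot 6 empty, not found.

4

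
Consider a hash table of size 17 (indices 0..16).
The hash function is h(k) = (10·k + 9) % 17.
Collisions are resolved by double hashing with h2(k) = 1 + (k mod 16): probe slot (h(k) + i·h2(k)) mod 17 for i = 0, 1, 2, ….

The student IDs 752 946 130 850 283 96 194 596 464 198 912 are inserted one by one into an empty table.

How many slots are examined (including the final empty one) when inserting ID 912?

752: h=15 -> slot 15
946: h=0 -> slot 0
130: h=0, h2=3, probe 0,3 -> slot 3
850: h=9 -> slot 9
283: h=0, h2=12, probe 0,12 -> slot 12
96: h=0, h2=1, probe 0,1 -> slot 1
194: h=11 -> slot 11
596: h=2 -> slot 2
464: h=8 -> slot 8
198: h=0, h2=7, probe 0,7 -> slot 7
912: h=0, h2=1, probe 0,1,2,3,4 -> slot 4
Table: [946, 96, 596, 130, 912, -, -, 198, 464, 850, -, 194, 283, -, -, 752, -]

5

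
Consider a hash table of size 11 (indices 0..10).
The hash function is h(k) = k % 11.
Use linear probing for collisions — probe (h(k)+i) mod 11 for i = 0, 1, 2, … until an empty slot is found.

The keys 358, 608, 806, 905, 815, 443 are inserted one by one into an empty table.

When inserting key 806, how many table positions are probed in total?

2

Insert 358: h=6, slot 6 empty -> index 6.
Insert 608: h=3, slot 3 empty -> index 3.
Insert 806: h=3, slot 3 occupied -> index 4.
Insert 905: h=3, slots 3,4 occupied -> index 5.
Insert 815: h=1, slot 1 empty -> index 1.
Insert 443: h=3, slots 3,4,5,6 occupied -> index 7.
Table: [∅, 815, ∅, 608, 806, 905, 358, 443, ∅, ∅, ∅]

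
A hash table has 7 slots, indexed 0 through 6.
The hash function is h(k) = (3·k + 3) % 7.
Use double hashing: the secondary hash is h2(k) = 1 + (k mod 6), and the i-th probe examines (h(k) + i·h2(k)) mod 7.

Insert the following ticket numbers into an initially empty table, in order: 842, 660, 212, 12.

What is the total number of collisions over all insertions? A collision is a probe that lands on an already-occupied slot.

2

Insert 842: h=2, slot 2 empty → index 2.
Insert 660: h=2, h2=1, slot 2 occupied → index 3.
Insert 212: h=2, h2=3, slot 2 occupied → index 5.
Insert 12: h=4, slot 4 empty → index 4.
Table: [., ., 842, 660, 12, 212, .]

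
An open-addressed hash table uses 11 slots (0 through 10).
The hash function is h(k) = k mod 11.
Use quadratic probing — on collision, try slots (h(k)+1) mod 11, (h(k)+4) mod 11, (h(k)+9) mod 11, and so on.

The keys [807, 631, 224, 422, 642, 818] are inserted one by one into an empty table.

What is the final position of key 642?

Insert 807: h=4, slot 4 empty -> index 4.
Insert 631: h=4, slot 4 occupied -> index 5.
Insert 224: h=4, slots 4,5 occupied -> index 8.
Insert 422: h=4, slots 4,5,8 occupied -> index 2.
Insert 642: h=4, slots 4,5,8,2 occupied -> index 9.
Insert 818: h=4, slots 4,5,8,2,9 occupied -> index 7.
Table: [-, -, 422, -, 807, 631, -, 818, 224, 642, -]

9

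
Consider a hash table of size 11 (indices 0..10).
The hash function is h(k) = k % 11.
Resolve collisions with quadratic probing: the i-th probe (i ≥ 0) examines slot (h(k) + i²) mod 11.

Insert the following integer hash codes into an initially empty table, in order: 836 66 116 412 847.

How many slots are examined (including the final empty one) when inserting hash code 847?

836: h=0 → slot 0
66: h=0, probe 0,1 → slot 1
116: h=6 → slot 6
412: h=5 → slot 5
847: h=0, probe 0,1,4 → slot 4
Table: [836, 66, ., ., 847, 412, 116, ., ., ., .]

3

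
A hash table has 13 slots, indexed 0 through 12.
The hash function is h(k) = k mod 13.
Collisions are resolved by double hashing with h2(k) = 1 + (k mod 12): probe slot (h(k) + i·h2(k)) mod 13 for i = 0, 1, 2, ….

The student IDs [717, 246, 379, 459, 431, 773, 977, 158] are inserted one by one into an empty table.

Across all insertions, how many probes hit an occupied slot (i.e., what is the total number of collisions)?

4

Insert 717: h=2, slot 2 empty -> index 2.
Insert 246: h=12, slot 12 empty -> index 12.
Insert 379: h=2, h2=8, slot 2 occupied -> index 10.
Insert 459: h=4, slot 4 empty -> index 4.
Insert 431: h=2, h2=12, slot 2 occupied -> index 1.
Insert 773: h=6, slot 6 empty -> index 6.
Insert 977: h=2, h2=6, slot 2 occupied -> index 8.
Insert 158: h=2, h2=3, slot 2 occupied -> index 5.
Table: [∅, 431, 717, ∅, 459, 158, 773, ∅, 977, ∅, 379, ∅, 246]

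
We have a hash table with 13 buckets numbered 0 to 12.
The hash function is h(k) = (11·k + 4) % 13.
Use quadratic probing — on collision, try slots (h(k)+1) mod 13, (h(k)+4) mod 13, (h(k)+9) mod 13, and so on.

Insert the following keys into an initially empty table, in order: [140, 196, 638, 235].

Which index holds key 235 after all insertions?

6

140: h=10 => slot 10
196: h=2 => slot 2
638: h=2, probe 2,3 => slot 3
235: h=2, probe 2,3,6 => slot 6
Table: [-, -, 196, 638, -, -, 235, -, -, -, 140, -, -]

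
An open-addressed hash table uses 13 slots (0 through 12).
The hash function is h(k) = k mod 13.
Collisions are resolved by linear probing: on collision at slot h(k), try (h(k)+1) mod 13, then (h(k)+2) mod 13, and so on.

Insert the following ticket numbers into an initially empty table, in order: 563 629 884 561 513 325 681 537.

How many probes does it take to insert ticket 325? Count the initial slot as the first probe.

Insert 563: h=4, slot 4 empty => index 4.
Insert 629: h=5, slot 5 empty => index 5.
Insert 884: h=0, slot 0 empty => index 0.
Insert 561: h=2, slot 2 empty => index 2.
Insert 513: h=6, slot 6 empty => index 6.
Insert 325: h=0, slot 0 occupied => index 1.
Insert 681: h=5, slots 5,6 occupied => index 7.
Insert 537: h=4, slots 4,5,6,7 occupied => index 8.
Table: [884, 325, 561, —, 563, 629, 513, 681, 537, —, —, —, —]

2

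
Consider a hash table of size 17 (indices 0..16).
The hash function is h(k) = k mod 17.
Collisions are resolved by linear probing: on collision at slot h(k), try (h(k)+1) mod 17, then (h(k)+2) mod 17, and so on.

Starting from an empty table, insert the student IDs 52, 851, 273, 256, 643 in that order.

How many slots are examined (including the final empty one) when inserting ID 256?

Insert 52: h=1, slot 1 empty -> index 1.
Insert 851: h=1, slot 1 occupied -> index 2.
Insert 273: h=1, slots 1,2 occupied -> index 3.
Insert 256: h=1, slots 1,2,3 occupied -> index 4.
Insert 643: h=14, slot 14 empty -> index 14.
Table: [—, 52, 851, 273, 256, —, —, —, —, —, —, —, —, —, 643, —, —]

4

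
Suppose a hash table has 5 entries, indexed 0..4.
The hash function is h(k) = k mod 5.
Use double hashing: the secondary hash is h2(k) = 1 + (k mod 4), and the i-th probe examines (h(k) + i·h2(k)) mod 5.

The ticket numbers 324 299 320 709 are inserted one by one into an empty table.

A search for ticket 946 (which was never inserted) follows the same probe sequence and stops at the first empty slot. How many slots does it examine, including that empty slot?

3

324: h=4 -> slot 4
299: h=4, h2=4, probe 4,3 -> slot 3
320: h=0 -> slot 0
709: h=4, h2=2, probe 4,1 -> slot 1
Table: [320, 709, —, 299, 324]
Lookup 946: h=1, h2=3, probe 1,4,2 → slot 2 empty, not found.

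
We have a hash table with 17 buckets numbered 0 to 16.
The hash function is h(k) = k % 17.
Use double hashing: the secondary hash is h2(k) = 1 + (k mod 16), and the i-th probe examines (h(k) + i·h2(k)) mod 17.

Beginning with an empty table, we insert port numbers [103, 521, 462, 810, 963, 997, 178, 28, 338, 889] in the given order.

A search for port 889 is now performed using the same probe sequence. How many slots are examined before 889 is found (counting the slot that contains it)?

7

103: h=1 → slot 1
521: h=11 → slot 11
462: h=3 → slot 3
810: h=11, h2=11, probe 11,5 → slot 5
963: h=11, h2=4, probe 11,15 → slot 15
997: h=11, h2=6, probe 11,0 → slot 0
178: h=8 → slot 8
28: h=11, h2=13, probe 11,7 → slot 7
338: h=15, h2=3, probe 15,1,4 → slot 4
889: h=5, h2=10, probe 5,15,8,1,11,4,14 → slot 14
Table: [997, 103, ., 462, 338, 810, ., 28, 178, ., ., 521, ., ., 889, 963, .]
Lookup 889: h=5, h2=10, probe 5,15,8,1,11,4,14 → found at 14.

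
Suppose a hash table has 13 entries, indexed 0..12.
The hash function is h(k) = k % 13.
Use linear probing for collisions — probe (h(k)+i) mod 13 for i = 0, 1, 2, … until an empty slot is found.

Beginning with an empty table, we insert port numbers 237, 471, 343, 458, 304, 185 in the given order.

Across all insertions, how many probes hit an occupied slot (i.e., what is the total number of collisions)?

11

237: h=3 => slot 3
471: h=3, probe 3,4 => slot 4
343: h=5 => slot 5
458: h=3, probe 3,4,5,6 => slot 6
304: h=5, probe 5,6,7 => slot 7
185: h=3, probe 3,4,5,6,7,8 => slot 8
Table: [_, _, _, 237, 471, 343, 458, 304, 185, _, _, _, _]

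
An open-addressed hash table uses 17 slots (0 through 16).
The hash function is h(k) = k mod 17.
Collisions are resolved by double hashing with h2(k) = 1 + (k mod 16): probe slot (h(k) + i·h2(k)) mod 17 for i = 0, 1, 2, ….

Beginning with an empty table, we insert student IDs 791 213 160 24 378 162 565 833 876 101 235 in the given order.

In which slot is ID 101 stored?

11

791: h=9 -> slot 9
213: h=9, h2=6, probe 9,15 -> slot 15
160: h=7 -> slot 7
24: h=7, h2=9, probe 7,16 -> slot 16
378: h=4 -> slot 4
162: h=9, h2=3, probe 9,12 -> slot 12
565: h=4, h2=6, probe 4,10 -> slot 10
833: h=0 -> slot 0
876: h=9, h2=13, probe 9,5 -> slot 5
101: h=16, h2=6, probe 16,5,11 -> slot 11
235: h=14 -> slot 14
Table: [833, ., ., ., 378, 876, ., 160, ., 791, 565, 101, 162, ., 235, 213, 24]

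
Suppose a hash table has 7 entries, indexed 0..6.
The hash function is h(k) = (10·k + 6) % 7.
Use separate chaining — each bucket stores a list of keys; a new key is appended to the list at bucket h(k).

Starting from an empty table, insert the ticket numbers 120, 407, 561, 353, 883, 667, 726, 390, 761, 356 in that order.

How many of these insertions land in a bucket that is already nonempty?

5

120 → bucket 2
407 → bucket 2 (collision)
561 → bucket 2 (collision)
353 → bucket 1
883 → bucket 2 (collision)
667 → bucket 5
726 → bucket 0
390 → bucket 0 (collision)
761 → bucket 0 (collision)
356 → bucket 3
Final buckets:
0: 726 -> 390 -> 761
1: 353
2: 120 -> 407 -> 561 -> 883
3: 356
4: ∅
5: 667
6: ∅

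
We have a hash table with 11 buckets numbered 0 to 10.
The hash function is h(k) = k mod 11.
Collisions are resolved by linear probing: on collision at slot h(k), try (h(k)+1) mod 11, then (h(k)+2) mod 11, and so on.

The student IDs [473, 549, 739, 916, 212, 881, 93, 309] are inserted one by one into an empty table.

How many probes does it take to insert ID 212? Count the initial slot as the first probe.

Insert 473: h=0, slot 0 empty => index 0.
Insert 549: h=10, slot 10 empty => index 10.
Insert 739: h=2, slot 2 empty => index 2.
Insert 916: h=3, slot 3 empty => index 3.
Insert 212: h=3, slot 3 occupied => index 4.
Insert 881: h=1, slot 1 empty => index 1.
Insert 93: h=5, slot 5 empty => index 5.
Insert 309: h=1, slots 1,2,3,4,5 occupied => index 6.
Table: [473, 881, 739, 916, 212, 93, 309, —, —, —, 549]

2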